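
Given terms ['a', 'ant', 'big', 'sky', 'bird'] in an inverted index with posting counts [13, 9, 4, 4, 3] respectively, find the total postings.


Summing posting list sizes:
'a': 13 postings
'ant': 9 postings
'big': 4 postings
'sky': 4 postings
'bird': 3 postings
Total = 13 + 9 + 4 + 4 + 3 = 33

33


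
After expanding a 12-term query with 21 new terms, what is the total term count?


Original terms: 12
Expansion terms: 21
Total = 12 + 21 = 33

33


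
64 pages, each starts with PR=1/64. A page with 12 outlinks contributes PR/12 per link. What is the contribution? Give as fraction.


Initial PR = 1/64 = 1/64
Outlinks = 12
Contribution per link = PR / outlinks
= 1/64 / 12
= 1/768

1/768


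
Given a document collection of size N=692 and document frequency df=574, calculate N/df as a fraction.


IDF ratio = N / df
= 692 / 574
= 346/287

346/287


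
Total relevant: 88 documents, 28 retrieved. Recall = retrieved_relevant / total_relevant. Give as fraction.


Recall = retrieved_relevant / total_relevant
= 28 / 88
= 28 / (28 + 60)
= 7/22

7/22


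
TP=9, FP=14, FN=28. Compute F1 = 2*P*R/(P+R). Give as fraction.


F1 = 2 * P * R / (P + R)
P = TP/(TP+FP) = 9/23 = 9/23
R = TP/(TP+FN) = 9/37 = 9/37
2 * P * R = 2 * 9/23 * 9/37 = 162/851
P + R = 9/23 + 9/37 = 540/851
F1 = 162/851 / 540/851 = 3/10

3/10


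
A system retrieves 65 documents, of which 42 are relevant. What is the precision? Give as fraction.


Precision = relevant_retrieved / total_retrieved
= 42 / 65
= 42 / (42 + 23)
= 42/65

42/65


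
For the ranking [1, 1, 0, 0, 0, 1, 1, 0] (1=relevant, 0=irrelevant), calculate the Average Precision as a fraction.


Computing P@k for each relevant position:
Position 1: relevant, P@1 = 1/1 = 1
Position 2: relevant, P@2 = 2/2 = 1
Position 3: not relevant
Position 4: not relevant
Position 5: not relevant
Position 6: relevant, P@6 = 3/6 = 1/2
Position 7: relevant, P@7 = 4/7 = 4/7
Position 8: not relevant
Sum of P@k = 1 + 1 + 1/2 + 4/7 = 43/14
AP = 43/14 / 4 = 43/56

43/56


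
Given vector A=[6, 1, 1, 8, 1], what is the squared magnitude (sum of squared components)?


|A|^2 = sum of squared components
A[0]^2 = 6^2 = 36
A[1]^2 = 1^2 = 1
A[2]^2 = 1^2 = 1
A[3]^2 = 8^2 = 64
A[4]^2 = 1^2 = 1
Sum = 36 + 1 + 1 + 64 + 1 = 103

103


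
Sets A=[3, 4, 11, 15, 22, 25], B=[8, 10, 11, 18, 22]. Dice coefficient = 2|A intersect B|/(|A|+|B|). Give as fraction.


A intersect B = [11, 22]
|A intersect B| = 2
|A| = 6, |B| = 5
Dice = 2*2 / (6+5)
= 4 / 11 = 4/11

4/11


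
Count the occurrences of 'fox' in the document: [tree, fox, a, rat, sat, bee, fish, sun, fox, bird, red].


Document has 11 words
Scanning for 'fox':
Found at positions: [1, 8]
Count = 2

2


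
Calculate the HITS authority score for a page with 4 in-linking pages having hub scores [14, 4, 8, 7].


Authority = sum of hub scores of in-linkers
In-link 1: hub score = 14
In-link 2: hub score = 4
In-link 3: hub score = 8
In-link 4: hub score = 7
Authority = 14 + 4 + 8 + 7 = 33

33


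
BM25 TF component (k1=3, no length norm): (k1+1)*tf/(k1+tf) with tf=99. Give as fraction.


BM25 TF component = (k1+1)*tf / (k1+tf)
k1 = 3, tf = 99
Numerator = (3+1)*99 = 396
Denominator = 3 + 99 = 102
= 396/102 = 66/17

66/17


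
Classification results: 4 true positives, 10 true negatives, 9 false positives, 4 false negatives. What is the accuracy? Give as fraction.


Accuracy = (TP + TN) / (TP + TN + FP + FN)
TP + TN = 4 + 10 = 14
Total = 4 + 10 + 9 + 4 = 27
Accuracy = 14 / 27 = 14/27

14/27


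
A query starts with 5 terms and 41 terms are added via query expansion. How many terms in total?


Original terms: 5
Expansion terms: 41
Total = 5 + 41 = 46

46


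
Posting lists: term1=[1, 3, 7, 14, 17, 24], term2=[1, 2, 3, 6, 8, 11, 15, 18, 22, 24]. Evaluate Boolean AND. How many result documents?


Boolean AND: find intersection of posting lists
term1 docs: [1, 3, 7, 14, 17, 24]
term2 docs: [1, 2, 3, 6, 8, 11, 15, 18, 22, 24]
Intersection: [1, 3, 24]
|intersection| = 3

3


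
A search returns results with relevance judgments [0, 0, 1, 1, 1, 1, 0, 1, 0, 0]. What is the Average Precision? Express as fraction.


Computing P@k for each relevant position:
Position 1: not relevant
Position 2: not relevant
Position 3: relevant, P@3 = 1/3 = 1/3
Position 4: relevant, P@4 = 2/4 = 1/2
Position 5: relevant, P@5 = 3/5 = 3/5
Position 6: relevant, P@6 = 4/6 = 2/3
Position 7: not relevant
Position 8: relevant, P@8 = 5/8 = 5/8
Position 9: not relevant
Position 10: not relevant
Sum of P@k = 1/3 + 1/2 + 3/5 + 2/3 + 5/8 = 109/40
AP = 109/40 / 5 = 109/200

109/200


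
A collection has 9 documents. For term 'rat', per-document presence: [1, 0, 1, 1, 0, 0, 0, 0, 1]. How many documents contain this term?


Checking each document for 'rat':
Doc 1: present
Doc 2: absent
Doc 3: present
Doc 4: present
Doc 5: absent
Doc 6: absent
Doc 7: absent
Doc 8: absent
Doc 9: present
df = sum of presences = 1 + 0 + 1 + 1 + 0 + 0 + 0 + 0 + 1 = 4

4


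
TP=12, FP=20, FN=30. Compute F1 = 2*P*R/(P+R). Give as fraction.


F1 = 2 * P * R / (P + R)
P = TP/(TP+FP) = 12/32 = 3/8
R = TP/(TP+FN) = 12/42 = 2/7
2 * P * R = 2 * 3/8 * 2/7 = 3/14
P + R = 3/8 + 2/7 = 37/56
F1 = 3/14 / 37/56 = 12/37

12/37


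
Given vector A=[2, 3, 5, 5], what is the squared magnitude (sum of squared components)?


|A|^2 = sum of squared components
A[0]^2 = 2^2 = 4
A[1]^2 = 3^2 = 9
A[2]^2 = 5^2 = 25
A[3]^2 = 5^2 = 25
Sum = 4 + 9 + 25 + 25 = 63

63


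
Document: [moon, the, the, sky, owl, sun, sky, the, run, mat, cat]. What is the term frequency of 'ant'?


Document has 11 words
Scanning for 'ant':
Term not found in document
Count = 0

0


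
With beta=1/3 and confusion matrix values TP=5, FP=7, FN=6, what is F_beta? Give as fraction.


P = TP/(TP+FP) = 5/12 = 5/12
R = TP/(TP+FN) = 5/11 = 5/11
beta^2 = 1/3^2 = 1/9
(1 + beta^2) = 10/9
Numerator = (1+beta^2)*P*R = 125/594
Denominator = beta^2*P + R = 5/108 + 5/11 = 595/1188
F_beta = 50/119

50/119


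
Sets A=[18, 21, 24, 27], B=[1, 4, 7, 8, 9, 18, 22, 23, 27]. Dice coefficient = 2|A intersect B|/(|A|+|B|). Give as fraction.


A intersect B = [18, 27]
|A intersect B| = 2
|A| = 4, |B| = 9
Dice = 2*2 / (4+9)
= 4 / 13 = 4/13

4/13


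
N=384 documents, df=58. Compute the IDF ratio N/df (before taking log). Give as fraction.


IDF ratio = N / df
= 384 / 58
= 192/29

192/29


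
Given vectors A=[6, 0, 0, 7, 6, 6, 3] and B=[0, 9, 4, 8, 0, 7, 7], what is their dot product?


Dot product = sum of element-wise products
A[0]*B[0] = 6*0 = 0
A[1]*B[1] = 0*9 = 0
A[2]*B[2] = 0*4 = 0
A[3]*B[3] = 7*8 = 56
A[4]*B[4] = 6*0 = 0
A[5]*B[5] = 6*7 = 42
A[6]*B[6] = 3*7 = 21
Sum = 0 + 0 + 0 + 56 + 0 + 42 + 21 = 119

119


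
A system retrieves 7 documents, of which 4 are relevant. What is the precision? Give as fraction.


Precision = relevant_retrieved / total_retrieved
= 4 / 7
= 4 / (4 + 3)
= 4/7

4/7


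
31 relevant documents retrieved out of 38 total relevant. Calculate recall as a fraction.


Recall = retrieved_relevant / total_relevant
= 31 / 38
= 31 / (31 + 7)
= 31/38

31/38


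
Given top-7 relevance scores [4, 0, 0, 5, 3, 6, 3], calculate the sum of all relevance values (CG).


Cumulative Gain = sum of relevance scores
Position 1: rel=4, running sum=4
Position 2: rel=0, running sum=4
Position 3: rel=0, running sum=4
Position 4: rel=5, running sum=9
Position 5: rel=3, running sum=12
Position 6: rel=6, running sum=18
Position 7: rel=3, running sum=21
CG = 21

21


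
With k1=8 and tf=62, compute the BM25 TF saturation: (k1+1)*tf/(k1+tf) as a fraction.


BM25 TF component = (k1+1)*tf / (k1+tf)
k1 = 8, tf = 62
Numerator = (8+1)*62 = 558
Denominator = 8 + 62 = 70
= 558/70 = 279/35

279/35


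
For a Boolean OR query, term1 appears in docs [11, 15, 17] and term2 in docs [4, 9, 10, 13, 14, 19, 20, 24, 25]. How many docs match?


Boolean OR: find union of posting lists
term1 docs: [11, 15, 17]
term2 docs: [4, 9, 10, 13, 14, 19, 20, 24, 25]
Union: [4, 9, 10, 11, 13, 14, 15, 17, 19, 20, 24, 25]
|union| = 12

12


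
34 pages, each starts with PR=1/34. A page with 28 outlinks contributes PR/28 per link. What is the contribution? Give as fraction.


Initial PR = 1/34 = 1/34
Outlinks = 28
Contribution per link = PR / outlinks
= 1/34 / 28
= 1/952

1/952


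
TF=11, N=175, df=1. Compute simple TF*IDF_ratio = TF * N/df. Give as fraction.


TF * (N/df)
= 11 * (175/1)
= 11 * 175
= 1925

1925


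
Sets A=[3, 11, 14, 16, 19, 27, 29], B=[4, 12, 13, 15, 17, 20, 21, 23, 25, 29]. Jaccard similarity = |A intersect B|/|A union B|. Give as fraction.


A intersect B = [29]
|A intersect B| = 1
A union B = [3, 4, 11, 12, 13, 14, 15, 16, 17, 19, 20, 21, 23, 25, 27, 29]
|A union B| = 16
Jaccard = 1/16 = 1/16

1/16


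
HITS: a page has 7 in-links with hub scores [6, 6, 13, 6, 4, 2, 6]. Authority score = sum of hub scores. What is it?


Authority = sum of hub scores of in-linkers
In-link 1: hub score = 6
In-link 2: hub score = 6
In-link 3: hub score = 13
In-link 4: hub score = 6
In-link 5: hub score = 4
In-link 6: hub score = 2
In-link 7: hub score = 6
Authority = 6 + 6 + 13 + 6 + 4 + 2 + 6 = 43

43


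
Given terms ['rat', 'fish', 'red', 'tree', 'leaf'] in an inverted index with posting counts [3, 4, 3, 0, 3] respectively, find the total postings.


Summing posting list sizes:
'rat': 3 postings
'fish': 4 postings
'red': 3 postings
'tree': 0 postings
'leaf': 3 postings
Total = 3 + 4 + 3 + 0 + 3 = 13

13


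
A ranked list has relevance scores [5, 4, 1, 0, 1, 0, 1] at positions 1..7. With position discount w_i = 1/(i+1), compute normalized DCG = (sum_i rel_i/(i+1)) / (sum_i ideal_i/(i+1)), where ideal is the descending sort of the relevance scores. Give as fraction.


Position discount weights w_i = 1/(i+1) for i=1..7:
Weights = [1/2, 1/3, 1/4, 1/5, 1/6, 1/7, 1/8]
Actual relevance: [5, 4, 1, 0, 1, 0, 1]
DCG = 5/2 + 4/3 + 1/4 + 0/5 + 1/6 + 0/7 + 1/8 = 35/8
Ideal relevance (sorted desc): [5, 4, 1, 1, 1, 0, 0]
Ideal DCG = 5/2 + 4/3 + 1/4 + 1/5 + 1/6 + 0/7 + 0/8 = 89/20
nDCG = DCG / ideal_DCG = 35/8 / 89/20 = 175/178

175/178


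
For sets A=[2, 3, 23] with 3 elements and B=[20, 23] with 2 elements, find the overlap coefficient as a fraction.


A intersect B = [23]
|A intersect B| = 1
min(|A|, |B|) = min(3, 2) = 2
Overlap = 1 / 2 = 1/2

1/2


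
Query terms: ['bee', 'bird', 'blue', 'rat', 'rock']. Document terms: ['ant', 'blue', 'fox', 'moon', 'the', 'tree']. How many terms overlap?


Query terms: ['bee', 'bird', 'blue', 'rat', 'rock']
Document terms: ['ant', 'blue', 'fox', 'moon', 'the', 'tree']
Common terms: ['blue']
Overlap count = 1

1


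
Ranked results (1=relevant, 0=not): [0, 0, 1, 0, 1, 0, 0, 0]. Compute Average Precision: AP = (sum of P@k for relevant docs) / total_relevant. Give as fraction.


Computing P@k for each relevant position:
Position 1: not relevant
Position 2: not relevant
Position 3: relevant, P@3 = 1/3 = 1/3
Position 4: not relevant
Position 5: relevant, P@5 = 2/5 = 2/5
Position 6: not relevant
Position 7: not relevant
Position 8: not relevant
Sum of P@k = 1/3 + 2/5 = 11/15
AP = 11/15 / 2 = 11/30

11/30


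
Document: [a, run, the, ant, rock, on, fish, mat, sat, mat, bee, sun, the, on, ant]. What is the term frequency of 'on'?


Document has 15 words
Scanning for 'on':
Found at positions: [5, 13]
Count = 2

2


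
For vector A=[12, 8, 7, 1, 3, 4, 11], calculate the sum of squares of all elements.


|A|^2 = sum of squared components
A[0]^2 = 12^2 = 144
A[1]^2 = 8^2 = 64
A[2]^2 = 7^2 = 49
A[3]^2 = 1^2 = 1
A[4]^2 = 3^2 = 9
A[5]^2 = 4^2 = 16
A[6]^2 = 11^2 = 121
Sum = 144 + 64 + 49 + 1 + 9 + 16 + 121 = 404

404


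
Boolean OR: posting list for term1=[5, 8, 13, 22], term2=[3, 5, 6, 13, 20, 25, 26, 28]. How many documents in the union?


Boolean OR: find union of posting lists
term1 docs: [5, 8, 13, 22]
term2 docs: [3, 5, 6, 13, 20, 25, 26, 28]
Union: [3, 5, 6, 8, 13, 20, 22, 25, 26, 28]
|union| = 10

10


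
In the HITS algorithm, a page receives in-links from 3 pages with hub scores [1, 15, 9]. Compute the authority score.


Authority = sum of hub scores of in-linkers
In-link 1: hub score = 1
In-link 2: hub score = 15
In-link 3: hub score = 9
Authority = 1 + 15 + 9 = 25

25


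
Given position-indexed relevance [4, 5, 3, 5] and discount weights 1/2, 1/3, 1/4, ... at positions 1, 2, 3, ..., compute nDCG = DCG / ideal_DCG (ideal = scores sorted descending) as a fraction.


Position discount weights w_i = 1/(i+1) for i=1..4:
Weights = [1/2, 1/3, 1/4, 1/5]
Actual relevance: [4, 5, 3, 5]
DCG = 4/2 + 5/3 + 3/4 + 5/5 = 65/12
Ideal relevance (sorted desc): [5, 5, 4, 3]
Ideal DCG = 5/2 + 5/3 + 4/4 + 3/5 = 173/30
nDCG = DCG / ideal_DCG = 65/12 / 173/30 = 325/346

325/346


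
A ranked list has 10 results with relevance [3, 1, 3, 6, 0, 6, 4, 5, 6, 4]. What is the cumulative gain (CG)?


Cumulative Gain = sum of relevance scores
Position 1: rel=3, running sum=3
Position 2: rel=1, running sum=4
Position 3: rel=3, running sum=7
Position 4: rel=6, running sum=13
Position 5: rel=0, running sum=13
Position 6: rel=6, running sum=19
Position 7: rel=4, running sum=23
Position 8: rel=5, running sum=28
Position 9: rel=6, running sum=34
Position 10: rel=4, running sum=38
CG = 38

38


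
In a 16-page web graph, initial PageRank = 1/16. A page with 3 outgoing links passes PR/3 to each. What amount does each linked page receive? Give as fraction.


Initial PR = 1/16 = 1/16
Outlinks = 3
Contribution per link = PR / outlinks
= 1/16 / 3
= 1/48

1/48


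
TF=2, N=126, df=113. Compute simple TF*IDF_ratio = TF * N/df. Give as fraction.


TF * (N/df)
= 2 * (126/113)
= 2 * 126/113
= 252/113

252/113


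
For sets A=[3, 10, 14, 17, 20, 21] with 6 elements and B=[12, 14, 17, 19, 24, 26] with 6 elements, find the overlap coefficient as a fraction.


A intersect B = [14, 17]
|A intersect B| = 2
min(|A|, |B|) = min(6, 6) = 6
Overlap = 2 / 6 = 1/3

1/3


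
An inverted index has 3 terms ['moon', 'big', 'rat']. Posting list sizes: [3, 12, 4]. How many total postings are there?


Summing posting list sizes:
'moon': 3 postings
'big': 12 postings
'rat': 4 postings
Total = 3 + 12 + 4 = 19

19


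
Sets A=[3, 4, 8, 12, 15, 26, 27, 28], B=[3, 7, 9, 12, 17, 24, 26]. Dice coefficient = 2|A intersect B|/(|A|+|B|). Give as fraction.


A intersect B = [3, 12, 26]
|A intersect B| = 3
|A| = 8, |B| = 7
Dice = 2*3 / (8+7)
= 6 / 15 = 2/5

2/5


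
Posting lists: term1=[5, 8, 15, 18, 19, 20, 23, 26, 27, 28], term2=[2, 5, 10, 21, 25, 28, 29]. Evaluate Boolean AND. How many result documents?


Boolean AND: find intersection of posting lists
term1 docs: [5, 8, 15, 18, 19, 20, 23, 26, 27, 28]
term2 docs: [2, 5, 10, 21, 25, 28, 29]
Intersection: [5, 28]
|intersection| = 2

2


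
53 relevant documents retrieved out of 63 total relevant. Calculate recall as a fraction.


Recall = retrieved_relevant / total_relevant
= 53 / 63
= 53 / (53 + 10)
= 53/63

53/63


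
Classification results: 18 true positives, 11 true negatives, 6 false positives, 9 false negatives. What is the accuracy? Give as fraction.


Accuracy = (TP + TN) / (TP + TN + FP + FN)
TP + TN = 18 + 11 = 29
Total = 18 + 11 + 6 + 9 = 44
Accuracy = 29 / 44 = 29/44

29/44


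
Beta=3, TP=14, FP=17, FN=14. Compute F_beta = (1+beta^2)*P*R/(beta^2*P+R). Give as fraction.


P = TP/(TP+FP) = 14/31 = 14/31
R = TP/(TP+FN) = 14/28 = 1/2
beta^2 = 3^2 = 9
(1 + beta^2) = 10
Numerator = (1+beta^2)*P*R = 70/31
Denominator = beta^2*P + R = 126/31 + 1/2 = 283/62
F_beta = 140/283

140/283


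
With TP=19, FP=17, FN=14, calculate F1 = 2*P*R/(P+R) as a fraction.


F1 = 2 * P * R / (P + R)
P = TP/(TP+FP) = 19/36 = 19/36
R = TP/(TP+FN) = 19/33 = 19/33
2 * P * R = 2 * 19/36 * 19/33 = 361/594
P + R = 19/36 + 19/33 = 437/396
F1 = 361/594 / 437/396 = 38/69

38/69


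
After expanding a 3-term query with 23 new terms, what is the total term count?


Original terms: 3
Expansion terms: 23
Total = 3 + 23 = 26

26


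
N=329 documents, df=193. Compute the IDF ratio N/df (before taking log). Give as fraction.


IDF ratio = N / df
= 329 / 193
= 329/193

329/193


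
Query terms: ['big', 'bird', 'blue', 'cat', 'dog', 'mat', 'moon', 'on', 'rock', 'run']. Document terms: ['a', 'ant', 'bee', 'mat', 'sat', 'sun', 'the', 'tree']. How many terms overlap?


Query terms: ['big', 'bird', 'blue', 'cat', 'dog', 'mat', 'moon', 'on', 'rock', 'run']
Document terms: ['a', 'ant', 'bee', 'mat', 'sat', 'sun', 'the', 'tree']
Common terms: ['mat']
Overlap count = 1

1


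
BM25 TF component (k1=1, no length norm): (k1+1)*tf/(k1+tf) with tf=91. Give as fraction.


BM25 TF component = (k1+1)*tf / (k1+tf)
k1 = 1, tf = 91
Numerator = (1+1)*91 = 182
Denominator = 1 + 91 = 92
= 182/92 = 91/46

91/46


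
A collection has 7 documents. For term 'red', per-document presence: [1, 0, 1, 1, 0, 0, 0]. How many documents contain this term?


Checking each document for 'red':
Doc 1: present
Doc 2: absent
Doc 3: present
Doc 4: present
Doc 5: absent
Doc 6: absent
Doc 7: absent
df = sum of presences = 1 + 0 + 1 + 1 + 0 + 0 + 0 = 3

3


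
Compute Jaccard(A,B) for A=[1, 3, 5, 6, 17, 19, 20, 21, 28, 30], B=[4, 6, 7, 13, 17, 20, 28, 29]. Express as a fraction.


A intersect B = [6, 17, 20, 28]
|A intersect B| = 4
A union B = [1, 3, 4, 5, 6, 7, 13, 17, 19, 20, 21, 28, 29, 30]
|A union B| = 14
Jaccard = 4/14 = 2/7

2/7


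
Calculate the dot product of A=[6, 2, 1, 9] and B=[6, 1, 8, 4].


Dot product = sum of element-wise products
A[0]*B[0] = 6*6 = 36
A[1]*B[1] = 2*1 = 2
A[2]*B[2] = 1*8 = 8
A[3]*B[3] = 9*4 = 36
Sum = 36 + 2 + 8 + 36 = 82

82


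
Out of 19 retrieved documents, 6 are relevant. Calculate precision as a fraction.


Precision = relevant_retrieved / total_retrieved
= 6 / 19
= 6 / (6 + 13)
= 6/19

6/19


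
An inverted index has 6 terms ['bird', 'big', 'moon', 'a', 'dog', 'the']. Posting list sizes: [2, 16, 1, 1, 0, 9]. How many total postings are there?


Summing posting list sizes:
'bird': 2 postings
'big': 16 postings
'moon': 1 postings
'a': 1 postings
'dog': 0 postings
'the': 9 postings
Total = 2 + 16 + 1 + 1 + 0 + 9 = 29

29


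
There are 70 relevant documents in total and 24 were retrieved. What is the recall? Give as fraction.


Recall = retrieved_relevant / total_relevant
= 24 / 70
= 24 / (24 + 46)
= 12/35

12/35


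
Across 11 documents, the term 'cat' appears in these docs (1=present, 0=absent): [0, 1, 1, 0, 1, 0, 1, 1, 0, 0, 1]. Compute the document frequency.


Checking each document for 'cat':
Doc 1: absent
Doc 2: present
Doc 3: present
Doc 4: absent
Doc 5: present
Doc 6: absent
Doc 7: present
Doc 8: present
Doc 9: absent
Doc 10: absent
Doc 11: present
df = sum of presences = 0 + 1 + 1 + 0 + 1 + 0 + 1 + 1 + 0 + 0 + 1 = 6

6


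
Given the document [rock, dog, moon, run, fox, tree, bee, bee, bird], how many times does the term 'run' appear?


Document has 9 words
Scanning for 'run':
Found at positions: [3]
Count = 1

1


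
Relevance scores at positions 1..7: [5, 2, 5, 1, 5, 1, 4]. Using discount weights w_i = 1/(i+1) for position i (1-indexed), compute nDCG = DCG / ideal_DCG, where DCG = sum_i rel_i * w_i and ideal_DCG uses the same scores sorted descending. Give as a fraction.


Position discount weights w_i = 1/(i+1) for i=1..7:
Weights = [1/2, 1/3, 1/4, 1/5, 1/6, 1/7, 1/8]
Actual relevance: [5, 2, 5, 1, 5, 1, 4]
DCG = 5/2 + 2/3 + 5/4 + 1/5 + 5/6 + 1/7 + 4/8 = 853/140
Ideal relevance (sorted desc): [5, 5, 5, 4, 2, 1, 1]
Ideal DCG = 5/2 + 5/3 + 5/4 + 4/5 + 2/6 + 1/7 + 1/8 = 1909/280
nDCG = DCG / ideal_DCG = 853/140 / 1909/280 = 1706/1909

1706/1909


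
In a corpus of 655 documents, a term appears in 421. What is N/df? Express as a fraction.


IDF ratio = N / df
= 655 / 421
= 655/421

655/421


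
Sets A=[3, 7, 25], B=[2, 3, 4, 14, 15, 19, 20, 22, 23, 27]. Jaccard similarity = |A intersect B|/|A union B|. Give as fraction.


A intersect B = [3]
|A intersect B| = 1
A union B = [2, 3, 4, 7, 14, 15, 19, 20, 22, 23, 25, 27]
|A union B| = 12
Jaccard = 1/12 = 1/12

1/12


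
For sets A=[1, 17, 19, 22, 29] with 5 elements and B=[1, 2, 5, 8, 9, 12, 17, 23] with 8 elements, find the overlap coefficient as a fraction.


A intersect B = [1, 17]
|A intersect B| = 2
min(|A|, |B|) = min(5, 8) = 5
Overlap = 2 / 5 = 2/5

2/5


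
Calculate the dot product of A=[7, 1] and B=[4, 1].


Dot product = sum of element-wise products
A[0]*B[0] = 7*4 = 28
A[1]*B[1] = 1*1 = 1
Sum = 28 + 1 = 29

29


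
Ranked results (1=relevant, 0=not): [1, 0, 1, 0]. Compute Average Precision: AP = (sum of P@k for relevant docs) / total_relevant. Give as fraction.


Computing P@k for each relevant position:
Position 1: relevant, P@1 = 1/1 = 1
Position 2: not relevant
Position 3: relevant, P@3 = 2/3 = 2/3
Position 4: not relevant
Sum of P@k = 1 + 2/3 = 5/3
AP = 5/3 / 2 = 5/6

5/6


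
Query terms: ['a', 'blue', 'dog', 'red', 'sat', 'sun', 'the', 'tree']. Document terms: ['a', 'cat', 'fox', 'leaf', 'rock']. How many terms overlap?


Query terms: ['a', 'blue', 'dog', 'red', 'sat', 'sun', 'the', 'tree']
Document terms: ['a', 'cat', 'fox', 'leaf', 'rock']
Common terms: ['a']
Overlap count = 1

1


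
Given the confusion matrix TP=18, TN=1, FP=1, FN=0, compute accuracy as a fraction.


Accuracy = (TP + TN) / (TP + TN + FP + FN)
TP + TN = 18 + 1 = 19
Total = 18 + 1 + 1 + 0 = 20
Accuracy = 19 / 20 = 19/20

19/20


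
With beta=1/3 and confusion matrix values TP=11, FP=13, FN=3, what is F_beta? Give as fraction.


P = TP/(TP+FP) = 11/24 = 11/24
R = TP/(TP+FN) = 11/14 = 11/14
beta^2 = 1/3^2 = 1/9
(1 + beta^2) = 10/9
Numerator = (1+beta^2)*P*R = 605/1512
Denominator = beta^2*P + R = 11/216 + 11/14 = 1265/1512
F_beta = 11/23

11/23


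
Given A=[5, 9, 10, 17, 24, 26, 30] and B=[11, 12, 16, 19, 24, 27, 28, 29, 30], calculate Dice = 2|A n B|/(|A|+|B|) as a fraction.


A intersect B = [24, 30]
|A intersect B| = 2
|A| = 7, |B| = 9
Dice = 2*2 / (7+9)
= 4 / 16 = 1/4

1/4


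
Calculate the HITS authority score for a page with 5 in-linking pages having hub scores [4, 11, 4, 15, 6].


Authority = sum of hub scores of in-linkers
In-link 1: hub score = 4
In-link 2: hub score = 11
In-link 3: hub score = 4
In-link 4: hub score = 15
In-link 5: hub score = 6
Authority = 4 + 11 + 4 + 15 + 6 = 40

40


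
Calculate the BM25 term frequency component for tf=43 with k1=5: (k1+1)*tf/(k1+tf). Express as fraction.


BM25 TF component = (k1+1)*tf / (k1+tf)
k1 = 5, tf = 43
Numerator = (5+1)*43 = 258
Denominator = 5 + 43 = 48
= 258/48 = 43/8

43/8


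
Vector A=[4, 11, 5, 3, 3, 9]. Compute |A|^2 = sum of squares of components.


|A|^2 = sum of squared components
A[0]^2 = 4^2 = 16
A[1]^2 = 11^2 = 121
A[2]^2 = 5^2 = 25
A[3]^2 = 3^2 = 9
A[4]^2 = 3^2 = 9
A[5]^2 = 9^2 = 81
Sum = 16 + 121 + 25 + 9 + 9 + 81 = 261

261


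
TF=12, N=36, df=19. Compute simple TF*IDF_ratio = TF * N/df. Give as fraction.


TF * (N/df)
= 12 * (36/19)
= 12 * 36/19
= 432/19

432/19


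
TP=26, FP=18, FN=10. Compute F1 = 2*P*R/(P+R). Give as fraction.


F1 = 2 * P * R / (P + R)
P = TP/(TP+FP) = 26/44 = 13/22
R = TP/(TP+FN) = 26/36 = 13/18
2 * P * R = 2 * 13/22 * 13/18 = 169/198
P + R = 13/22 + 13/18 = 130/99
F1 = 169/198 / 130/99 = 13/20

13/20


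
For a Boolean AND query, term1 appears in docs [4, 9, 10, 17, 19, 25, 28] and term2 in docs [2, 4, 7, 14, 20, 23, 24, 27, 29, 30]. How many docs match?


Boolean AND: find intersection of posting lists
term1 docs: [4, 9, 10, 17, 19, 25, 28]
term2 docs: [2, 4, 7, 14, 20, 23, 24, 27, 29, 30]
Intersection: [4]
|intersection| = 1

1


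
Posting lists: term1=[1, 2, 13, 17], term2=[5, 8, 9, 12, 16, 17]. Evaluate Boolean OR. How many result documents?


Boolean OR: find union of posting lists
term1 docs: [1, 2, 13, 17]
term2 docs: [5, 8, 9, 12, 16, 17]
Union: [1, 2, 5, 8, 9, 12, 13, 16, 17]
|union| = 9

9


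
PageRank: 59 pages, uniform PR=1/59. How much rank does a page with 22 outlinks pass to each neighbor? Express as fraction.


Initial PR = 1/59 = 1/59
Outlinks = 22
Contribution per link = PR / outlinks
= 1/59 / 22
= 1/1298

1/1298


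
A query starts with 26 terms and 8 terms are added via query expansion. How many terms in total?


Original terms: 26
Expansion terms: 8
Total = 26 + 8 = 34

34


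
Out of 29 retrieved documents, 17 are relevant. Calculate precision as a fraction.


Precision = relevant_retrieved / total_retrieved
= 17 / 29
= 17 / (17 + 12)
= 17/29

17/29


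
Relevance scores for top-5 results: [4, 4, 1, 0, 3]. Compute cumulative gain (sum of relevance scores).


Cumulative Gain = sum of relevance scores
Position 1: rel=4, running sum=4
Position 2: rel=4, running sum=8
Position 3: rel=1, running sum=9
Position 4: rel=0, running sum=9
Position 5: rel=3, running sum=12
CG = 12

12


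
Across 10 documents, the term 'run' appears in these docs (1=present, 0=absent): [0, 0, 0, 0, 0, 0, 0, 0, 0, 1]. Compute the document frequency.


Checking each document for 'run':
Doc 1: absent
Doc 2: absent
Doc 3: absent
Doc 4: absent
Doc 5: absent
Doc 6: absent
Doc 7: absent
Doc 8: absent
Doc 9: absent
Doc 10: present
df = sum of presences = 0 + 0 + 0 + 0 + 0 + 0 + 0 + 0 + 0 + 1 = 1

1


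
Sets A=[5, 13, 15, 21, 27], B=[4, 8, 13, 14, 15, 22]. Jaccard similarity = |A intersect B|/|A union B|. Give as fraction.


A intersect B = [13, 15]
|A intersect B| = 2
A union B = [4, 5, 8, 13, 14, 15, 21, 22, 27]
|A union B| = 9
Jaccard = 2/9 = 2/9

2/9


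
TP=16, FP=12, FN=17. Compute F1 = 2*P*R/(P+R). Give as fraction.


F1 = 2 * P * R / (P + R)
P = TP/(TP+FP) = 16/28 = 4/7
R = TP/(TP+FN) = 16/33 = 16/33
2 * P * R = 2 * 4/7 * 16/33 = 128/231
P + R = 4/7 + 16/33 = 244/231
F1 = 128/231 / 244/231 = 32/61

32/61


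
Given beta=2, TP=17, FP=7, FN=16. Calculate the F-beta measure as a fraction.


P = TP/(TP+FP) = 17/24 = 17/24
R = TP/(TP+FN) = 17/33 = 17/33
beta^2 = 2^2 = 4
(1 + beta^2) = 5
Numerator = (1+beta^2)*P*R = 1445/792
Denominator = beta^2*P + R = 17/6 + 17/33 = 221/66
F_beta = 85/156

85/156


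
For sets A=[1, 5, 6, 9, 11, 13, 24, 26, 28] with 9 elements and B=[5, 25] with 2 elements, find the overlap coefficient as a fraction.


A intersect B = [5]
|A intersect B| = 1
min(|A|, |B|) = min(9, 2) = 2
Overlap = 1 / 2 = 1/2

1/2


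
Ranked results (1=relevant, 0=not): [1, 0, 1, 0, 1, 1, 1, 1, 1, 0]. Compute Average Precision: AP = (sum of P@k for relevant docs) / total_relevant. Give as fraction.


Computing P@k for each relevant position:
Position 1: relevant, P@1 = 1/1 = 1
Position 2: not relevant
Position 3: relevant, P@3 = 2/3 = 2/3
Position 4: not relevant
Position 5: relevant, P@5 = 3/5 = 3/5
Position 6: relevant, P@6 = 4/6 = 2/3
Position 7: relevant, P@7 = 5/7 = 5/7
Position 8: relevant, P@8 = 6/8 = 3/4
Position 9: relevant, P@9 = 7/9 = 7/9
Position 10: not relevant
Sum of P@k = 1 + 2/3 + 3/5 + 2/3 + 5/7 + 3/4 + 7/9 = 6521/1260
AP = 6521/1260 / 7 = 6521/8820

6521/8820


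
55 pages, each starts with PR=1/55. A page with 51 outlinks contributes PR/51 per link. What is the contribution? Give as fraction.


Initial PR = 1/55 = 1/55
Outlinks = 51
Contribution per link = PR / outlinks
= 1/55 / 51
= 1/2805

1/2805


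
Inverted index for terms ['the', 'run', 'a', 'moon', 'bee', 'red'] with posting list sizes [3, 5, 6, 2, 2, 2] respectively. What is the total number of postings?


Summing posting list sizes:
'the': 3 postings
'run': 5 postings
'a': 6 postings
'moon': 2 postings
'bee': 2 postings
'red': 2 postings
Total = 3 + 5 + 6 + 2 + 2 + 2 = 20

20


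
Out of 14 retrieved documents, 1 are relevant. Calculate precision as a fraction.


Precision = relevant_retrieved / total_retrieved
= 1 / 14
= 1 / (1 + 13)
= 1/14

1/14


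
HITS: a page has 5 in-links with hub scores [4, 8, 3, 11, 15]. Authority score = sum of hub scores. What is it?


Authority = sum of hub scores of in-linkers
In-link 1: hub score = 4
In-link 2: hub score = 8
In-link 3: hub score = 3
In-link 4: hub score = 11
In-link 5: hub score = 15
Authority = 4 + 8 + 3 + 11 + 15 = 41

41


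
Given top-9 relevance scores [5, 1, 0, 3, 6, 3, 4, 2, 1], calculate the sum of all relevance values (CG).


Cumulative Gain = sum of relevance scores
Position 1: rel=5, running sum=5
Position 2: rel=1, running sum=6
Position 3: rel=0, running sum=6
Position 4: rel=3, running sum=9
Position 5: rel=6, running sum=15
Position 6: rel=3, running sum=18
Position 7: rel=4, running sum=22
Position 8: rel=2, running sum=24
Position 9: rel=1, running sum=25
CG = 25

25


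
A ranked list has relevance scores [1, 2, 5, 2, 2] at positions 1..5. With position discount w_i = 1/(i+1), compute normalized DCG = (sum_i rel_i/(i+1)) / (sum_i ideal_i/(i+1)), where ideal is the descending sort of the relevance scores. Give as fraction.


Position discount weights w_i = 1/(i+1) for i=1..5:
Weights = [1/2, 1/3, 1/4, 1/5, 1/6]
Actual relevance: [1, 2, 5, 2, 2]
DCG = 1/2 + 2/3 + 5/4 + 2/5 + 2/6 = 63/20
Ideal relevance (sorted desc): [5, 2, 2, 2, 1]
Ideal DCG = 5/2 + 2/3 + 2/4 + 2/5 + 1/6 = 127/30
nDCG = DCG / ideal_DCG = 63/20 / 127/30 = 189/254

189/254


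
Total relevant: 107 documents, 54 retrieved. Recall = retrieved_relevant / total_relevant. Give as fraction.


Recall = retrieved_relevant / total_relevant
= 54 / 107
= 54 / (54 + 53)
= 54/107

54/107


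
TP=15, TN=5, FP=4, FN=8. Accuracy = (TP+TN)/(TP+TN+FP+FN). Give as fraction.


Accuracy = (TP + TN) / (TP + TN + FP + FN)
TP + TN = 15 + 5 = 20
Total = 15 + 5 + 4 + 8 = 32
Accuracy = 20 / 32 = 5/8

5/8


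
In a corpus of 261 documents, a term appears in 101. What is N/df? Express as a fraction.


IDF ratio = N / df
= 261 / 101
= 261/101

261/101


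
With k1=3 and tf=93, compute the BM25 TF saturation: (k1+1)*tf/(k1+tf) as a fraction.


BM25 TF component = (k1+1)*tf / (k1+tf)
k1 = 3, tf = 93
Numerator = (3+1)*93 = 372
Denominator = 3 + 93 = 96
= 372/96 = 31/8

31/8


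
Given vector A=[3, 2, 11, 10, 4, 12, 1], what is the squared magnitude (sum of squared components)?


|A|^2 = sum of squared components
A[0]^2 = 3^2 = 9
A[1]^2 = 2^2 = 4
A[2]^2 = 11^2 = 121
A[3]^2 = 10^2 = 100
A[4]^2 = 4^2 = 16
A[5]^2 = 12^2 = 144
A[6]^2 = 1^2 = 1
Sum = 9 + 4 + 121 + 100 + 16 + 144 + 1 = 395

395


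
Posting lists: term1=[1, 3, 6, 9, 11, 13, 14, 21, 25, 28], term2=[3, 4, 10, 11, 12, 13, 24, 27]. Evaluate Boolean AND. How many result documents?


Boolean AND: find intersection of posting lists
term1 docs: [1, 3, 6, 9, 11, 13, 14, 21, 25, 28]
term2 docs: [3, 4, 10, 11, 12, 13, 24, 27]
Intersection: [3, 11, 13]
|intersection| = 3

3


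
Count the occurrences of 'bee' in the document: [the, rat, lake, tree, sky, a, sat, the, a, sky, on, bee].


Document has 12 words
Scanning for 'bee':
Found at positions: [11]
Count = 1

1


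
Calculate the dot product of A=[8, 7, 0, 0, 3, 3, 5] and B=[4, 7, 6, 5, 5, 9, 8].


Dot product = sum of element-wise products
A[0]*B[0] = 8*4 = 32
A[1]*B[1] = 7*7 = 49
A[2]*B[2] = 0*6 = 0
A[3]*B[3] = 0*5 = 0
A[4]*B[4] = 3*5 = 15
A[5]*B[5] = 3*9 = 27
A[6]*B[6] = 5*8 = 40
Sum = 32 + 49 + 0 + 0 + 15 + 27 + 40 = 163

163


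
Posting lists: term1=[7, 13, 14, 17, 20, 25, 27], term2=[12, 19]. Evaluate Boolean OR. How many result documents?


Boolean OR: find union of posting lists
term1 docs: [7, 13, 14, 17, 20, 25, 27]
term2 docs: [12, 19]
Union: [7, 12, 13, 14, 17, 19, 20, 25, 27]
|union| = 9

9


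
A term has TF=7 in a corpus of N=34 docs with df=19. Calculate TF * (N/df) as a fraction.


TF * (N/df)
= 7 * (34/19)
= 7 * 34/19
= 238/19

238/19


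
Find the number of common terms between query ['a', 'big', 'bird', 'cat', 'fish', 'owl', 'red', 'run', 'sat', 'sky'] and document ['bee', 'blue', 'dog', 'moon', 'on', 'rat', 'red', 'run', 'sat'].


Query terms: ['a', 'big', 'bird', 'cat', 'fish', 'owl', 'red', 'run', 'sat', 'sky']
Document terms: ['bee', 'blue', 'dog', 'moon', 'on', 'rat', 'red', 'run', 'sat']
Common terms: ['red', 'run', 'sat']
Overlap count = 3

3


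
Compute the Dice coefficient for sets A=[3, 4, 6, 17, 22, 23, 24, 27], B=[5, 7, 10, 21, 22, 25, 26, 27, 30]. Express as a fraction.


A intersect B = [22, 27]
|A intersect B| = 2
|A| = 8, |B| = 9
Dice = 2*2 / (8+9)
= 4 / 17 = 4/17

4/17


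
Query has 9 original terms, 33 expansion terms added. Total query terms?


Original terms: 9
Expansion terms: 33
Total = 9 + 33 = 42

42


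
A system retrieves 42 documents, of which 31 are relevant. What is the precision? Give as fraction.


Precision = relevant_retrieved / total_retrieved
= 31 / 42
= 31 / (31 + 11)
= 31/42

31/42


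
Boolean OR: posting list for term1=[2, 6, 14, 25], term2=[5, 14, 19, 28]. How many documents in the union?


Boolean OR: find union of posting lists
term1 docs: [2, 6, 14, 25]
term2 docs: [5, 14, 19, 28]
Union: [2, 5, 6, 14, 19, 25, 28]
|union| = 7

7


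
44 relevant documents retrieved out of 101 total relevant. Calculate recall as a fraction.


Recall = retrieved_relevant / total_relevant
= 44 / 101
= 44 / (44 + 57)
= 44/101

44/101


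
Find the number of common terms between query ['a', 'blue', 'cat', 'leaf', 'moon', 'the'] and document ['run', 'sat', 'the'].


Query terms: ['a', 'blue', 'cat', 'leaf', 'moon', 'the']
Document terms: ['run', 'sat', 'the']
Common terms: ['the']
Overlap count = 1

1


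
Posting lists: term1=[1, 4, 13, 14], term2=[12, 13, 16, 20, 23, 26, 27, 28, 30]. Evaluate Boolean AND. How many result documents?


Boolean AND: find intersection of posting lists
term1 docs: [1, 4, 13, 14]
term2 docs: [12, 13, 16, 20, 23, 26, 27, 28, 30]
Intersection: [13]
|intersection| = 1

1


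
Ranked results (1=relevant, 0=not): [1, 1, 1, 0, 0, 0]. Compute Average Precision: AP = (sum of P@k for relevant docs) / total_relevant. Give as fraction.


Computing P@k for each relevant position:
Position 1: relevant, P@1 = 1/1 = 1
Position 2: relevant, P@2 = 2/2 = 1
Position 3: relevant, P@3 = 3/3 = 1
Position 4: not relevant
Position 5: not relevant
Position 6: not relevant
Sum of P@k = 1 + 1 + 1 = 3
AP = 3 / 3 = 1

1


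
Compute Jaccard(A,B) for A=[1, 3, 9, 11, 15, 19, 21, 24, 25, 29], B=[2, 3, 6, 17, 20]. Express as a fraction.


A intersect B = [3]
|A intersect B| = 1
A union B = [1, 2, 3, 6, 9, 11, 15, 17, 19, 20, 21, 24, 25, 29]
|A union B| = 14
Jaccard = 1/14 = 1/14

1/14


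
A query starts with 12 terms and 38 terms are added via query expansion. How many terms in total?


Original terms: 12
Expansion terms: 38
Total = 12 + 38 = 50

50


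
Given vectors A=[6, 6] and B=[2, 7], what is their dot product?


Dot product = sum of element-wise products
A[0]*B[0] = 6*2 = 12
A[1]*B[1] = 6*7 = 42
Sum = 12 + 42 = 54

54


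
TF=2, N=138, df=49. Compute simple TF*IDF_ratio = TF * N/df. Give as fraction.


TF * (N/df)
= 2 * (138/49)
= 2 * 138/49
= 276/49

276/49


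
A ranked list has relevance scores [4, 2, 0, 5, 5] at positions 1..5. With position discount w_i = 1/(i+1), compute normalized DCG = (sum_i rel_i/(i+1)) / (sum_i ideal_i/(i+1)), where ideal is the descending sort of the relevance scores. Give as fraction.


Position discount weights w_i = 1/(i+1) for i=1..5:
Weights = [1/2, 1/3, 1/4, 1/5, 1/6]
Actual relevance: [4, 2, 0, 5, 5]
DCG = 4/2 + 2/3 + 0/4 + 5/5 + 5/6 = 9/2
Ideal relevance (sorted desc): [5, 5, 4, 2, 0]
Ideal DCG = 5/2 + 5/3 + 4/4 + 2/5 + 0/6 = 167/30
nDCG = DCG / ideal_DCG = 9/2 / 167/30 = 135/167

135/167


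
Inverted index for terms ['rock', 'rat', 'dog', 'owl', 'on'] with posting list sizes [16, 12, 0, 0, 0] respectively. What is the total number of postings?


Summing posting list sizes:
'rock': 16 postings
'rat': 12 postings
'dog': 0 postings
'owl': 0 postings
'on': 0 postings
Total = 16 + 12 + 0 + 0 + 0 = 28

28


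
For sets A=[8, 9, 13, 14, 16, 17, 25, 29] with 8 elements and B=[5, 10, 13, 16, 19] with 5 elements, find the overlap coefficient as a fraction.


A intersect B = [13, 16]
|A intersect B| = 2
min(|A|, |B|) = min(8, 5) = 5
Overlap = 2 / 5 = 2/5

2/5


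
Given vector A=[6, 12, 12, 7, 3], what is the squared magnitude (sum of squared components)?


|A|^2 = sum of squared components
A[0]^2 = 6^2 = 36
A[1]^2 = 12^2 = 144
A[2]^2 = 12^2 = 144
A[3]^2 = 7^2 = 49
A[4]^2 = 3^2 = 9
Sum = 36 + 144 + 144 + 49 + 9 = 382

382


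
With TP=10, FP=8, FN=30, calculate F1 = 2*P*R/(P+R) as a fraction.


F1 = 2 * P * R / (P + R)
P = TP/(TP+FP) = 10/18 = 5/9
R = TP/(TP+FN) = 10/40 = 1/4
2 * P * R = 2 * 5/9 * 1/4 = 5/18
P + R = 5/9 + 1/4 = 29/36
F1 = 5/18 / 29/36 = 10/29

10/29


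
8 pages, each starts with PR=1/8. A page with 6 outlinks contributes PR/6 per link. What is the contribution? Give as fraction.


Initial PR = 1/8 = 1/8
Outlinks = 6
Contribution per link = PR / outlinks
= 1/8 / 6
= 1/48

1/48


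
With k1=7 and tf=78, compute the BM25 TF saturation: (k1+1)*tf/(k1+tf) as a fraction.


BM25 TF component = (k1+1)*tf / (k1+tf)
k1 = 7, tf = 78
Numerator = (7+1)*78 = 624
Denominator = 7 + 78 = 85
= 624/85 = 624/85

624/85


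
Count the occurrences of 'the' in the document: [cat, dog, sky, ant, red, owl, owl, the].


Document has 8 words
Scanning for 'the':
Found at positions: [7]
Count = 1

1


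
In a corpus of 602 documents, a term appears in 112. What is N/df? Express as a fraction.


IDF ratio = N / df
= 602 / 112
= 43/8

43/8


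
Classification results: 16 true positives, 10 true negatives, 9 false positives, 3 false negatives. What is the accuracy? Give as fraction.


Accuracy = (TP + TN) / (TP + TN + FP + FN)
TP + TN = 16 + 10 = 26
Total = 16 + 10 + 9 + 3 = 38
Accuracy = 26 / 38 = 13/19

13/19


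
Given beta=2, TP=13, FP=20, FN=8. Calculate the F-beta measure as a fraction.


P = TP/(TP+FP) = 13/33 = 13/33
R = TP/(TP+FN) = 13/21 = 13/21
beta^2 = 2^2 = 4
(1 + beta^2) = 5
Numerator = (1+beta^2)*P*R = 845/693
Denominator = beta^2*P + R = 52/33 + 13/21 = 169/77
F_beta = 5/9

5/9


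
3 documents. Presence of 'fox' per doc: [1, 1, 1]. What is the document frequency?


Checking each document for 'fox':
Doc 1: present
Doc 2: present
Doc 3: present
df = sum of presences = 1 + 1 + 1 = 3

3


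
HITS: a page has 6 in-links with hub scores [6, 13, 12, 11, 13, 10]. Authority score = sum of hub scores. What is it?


Authority = sum of hub scores of in-linkers
In-link 1: hub score = 6
In-link 2: hub score = 13
In-link 3: hub score = 12
In-link 4: hub score = 11
In-link 5: hub score = 13
In-link 6: hub score = 10
Authority = 6 + 13 + 12 + 11 + 13 + 10 = 65

65


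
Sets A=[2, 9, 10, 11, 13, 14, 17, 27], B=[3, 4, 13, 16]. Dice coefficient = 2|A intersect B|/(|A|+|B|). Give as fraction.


A intersect B = [13]
|A intersect B| = 1
|A| = 8, |B| = 4
Dice = 2*1 / (8+4)
= 2 / 12 = 1/6

1/6


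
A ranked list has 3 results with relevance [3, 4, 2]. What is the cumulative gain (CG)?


Cumulative Gain = sum of relevance scores
Position 1: rel=3, running sum=3
Position 2: rel=4, running sum=7
Position 3: rel=2, running sum=9
CG = 9

9


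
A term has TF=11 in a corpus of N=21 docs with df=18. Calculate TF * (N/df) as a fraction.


TF * (N/df)
= 11 * (21/18)
= 11 * 7/6
= 77/6

77/6


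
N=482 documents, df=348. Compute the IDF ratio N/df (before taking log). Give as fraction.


IDF ratio = N / df
= 482 / 348
= 241/174

241/174


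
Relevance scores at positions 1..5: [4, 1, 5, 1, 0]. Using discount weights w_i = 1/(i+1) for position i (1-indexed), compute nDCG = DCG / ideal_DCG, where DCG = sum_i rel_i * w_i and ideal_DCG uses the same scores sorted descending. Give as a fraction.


Position discount weights w_i = 1/(i+1) for i=1..5:
Weights = [1/2, 1/3, 1/4, 1/5, 1/6]
Actual relevance: [4, 1, 5, 1, 0]
DCG = 4/2 + 1/3 + 5/4 + 1/5 + 0/6 = 227/60
Ideal relevance (sorted desc): [5, 4, 1, 1, 0]
Ideal DCG = 5/2 + 4/3 + 1/4 + 1/5 + 0/6 = 257/60
nDCG = DCG / ideal_DCG = 227/60 / 257/60 = 227/257

227/257
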